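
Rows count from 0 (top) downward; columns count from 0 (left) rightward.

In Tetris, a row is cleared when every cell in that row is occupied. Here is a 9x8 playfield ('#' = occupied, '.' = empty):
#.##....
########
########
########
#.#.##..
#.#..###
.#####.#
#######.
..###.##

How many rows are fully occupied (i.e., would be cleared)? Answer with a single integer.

Check each row:
  row 0: 5 empty cells -> not full
  row 1: 0 empty cells -> FULL (clear)
  row 2: 0 empty cells -> FULL (clear)
  row 3: 0 empty cells -> FULL (clear)
  row 4: 4 empty cells -> not full
  row 5: 3 empty cells -> not full
  row 6: 2 empty cells -> not full
  row 7: 1 empty cell -> not full
  row 8: 3 empty cells -> not full
Total rows cleared: 3

Answer: 3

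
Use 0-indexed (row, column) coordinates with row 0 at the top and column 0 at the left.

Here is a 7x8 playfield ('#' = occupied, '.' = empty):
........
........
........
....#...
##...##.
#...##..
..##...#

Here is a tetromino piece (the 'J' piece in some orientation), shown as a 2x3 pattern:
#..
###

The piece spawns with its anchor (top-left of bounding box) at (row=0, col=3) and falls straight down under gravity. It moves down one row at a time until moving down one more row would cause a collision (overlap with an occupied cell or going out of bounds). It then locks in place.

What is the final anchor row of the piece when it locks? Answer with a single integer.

Spawn at (row=0, col=3). Try each row:
  row 0: fits
  row 1: fits
  row 2: blocked -> lock at row 1

Answer: 1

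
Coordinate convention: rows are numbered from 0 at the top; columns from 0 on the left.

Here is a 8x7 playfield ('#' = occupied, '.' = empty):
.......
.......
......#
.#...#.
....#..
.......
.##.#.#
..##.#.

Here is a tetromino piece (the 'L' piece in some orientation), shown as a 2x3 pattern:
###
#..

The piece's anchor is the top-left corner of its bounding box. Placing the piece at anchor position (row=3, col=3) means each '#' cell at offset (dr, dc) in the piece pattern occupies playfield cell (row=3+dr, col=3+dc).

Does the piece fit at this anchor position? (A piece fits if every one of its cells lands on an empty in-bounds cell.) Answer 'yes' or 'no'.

Check each piece cell at anchor (3, 3):
  offset (0,0) -> (3,3): empty -> OK
  offset (0,1) -> (3,4): empty -> OK
  offset (0,2) -> (3,5): occupied ('#') -> FAIL
  offset (1,0) -> (4,3): empty -> OK
All cells valid: no

Answer: no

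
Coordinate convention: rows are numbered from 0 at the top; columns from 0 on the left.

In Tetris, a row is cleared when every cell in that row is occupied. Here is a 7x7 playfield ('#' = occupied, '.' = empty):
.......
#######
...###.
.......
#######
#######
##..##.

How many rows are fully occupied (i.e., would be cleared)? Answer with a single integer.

Check each row:
  row 0: 7 empty cells -> not full
  row 1: 0 empty cells -> FULL (clear)
  row 2: 4 empty cells -> not full
  row 3: 7 empty cells -> not full
  row 4: 0 empty cells -> FULL (clear)
  row 5: 0 empty cells -> FULL (clear)
  row 6: 3 empty cells -> not full
Total rows cleared: 3

Answer: 3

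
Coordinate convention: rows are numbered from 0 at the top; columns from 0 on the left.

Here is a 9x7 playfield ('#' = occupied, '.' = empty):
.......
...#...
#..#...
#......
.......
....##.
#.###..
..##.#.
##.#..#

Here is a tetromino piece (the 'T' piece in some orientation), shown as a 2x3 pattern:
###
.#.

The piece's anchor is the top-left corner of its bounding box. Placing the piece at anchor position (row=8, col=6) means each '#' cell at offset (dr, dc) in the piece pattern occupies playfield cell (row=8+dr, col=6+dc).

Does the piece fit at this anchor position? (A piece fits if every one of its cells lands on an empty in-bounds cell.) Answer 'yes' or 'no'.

Answer: no

Derivation:
Check each piece cell at anchor (8, 6):
  offset (0,0) -> (8,6): occupied ('#') -> FAIL
  offset (0,1) -> (8,7): out of bounds -> FAIL
  offset (0,2) -> (8,8): out of bounds -> FAIL
  offset (1,1) -> (9,7): out of bounds -> FAIL
All cells valid: no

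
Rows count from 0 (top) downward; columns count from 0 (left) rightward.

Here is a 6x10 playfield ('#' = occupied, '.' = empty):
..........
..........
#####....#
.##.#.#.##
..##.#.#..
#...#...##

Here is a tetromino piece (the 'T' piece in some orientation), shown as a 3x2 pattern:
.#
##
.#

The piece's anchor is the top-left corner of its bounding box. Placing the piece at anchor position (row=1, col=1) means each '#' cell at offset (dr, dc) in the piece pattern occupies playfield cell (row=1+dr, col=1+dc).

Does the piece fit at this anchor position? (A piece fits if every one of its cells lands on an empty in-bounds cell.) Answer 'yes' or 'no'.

Check each piece cell at anchor (1, 1):
  offset (0,1) -> (1,2): empty -> OK
  offset (1,0) -> (2,1): occupied ('#') -> FAIL
  offset (1,1) -> (2,2): occupied ('#') -> FAIL
  offset (2,1) -> (3,2): occupied ('#') -> FAIL
All cells valid: no

Answer: no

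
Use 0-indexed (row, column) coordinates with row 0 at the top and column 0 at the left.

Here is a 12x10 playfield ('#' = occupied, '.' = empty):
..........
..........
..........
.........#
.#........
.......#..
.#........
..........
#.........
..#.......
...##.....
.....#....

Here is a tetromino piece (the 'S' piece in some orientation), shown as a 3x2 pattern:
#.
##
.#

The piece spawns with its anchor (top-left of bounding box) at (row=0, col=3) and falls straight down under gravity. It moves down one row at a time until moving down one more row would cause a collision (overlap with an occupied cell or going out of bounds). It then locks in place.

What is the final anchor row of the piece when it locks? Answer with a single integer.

Answer: 7

Derivation:
Spawn at (row=0, col=3). Try each row:
  row 0: fits
  row 1: fits
  row 2: fits
  row 3: fits
  row 4: fits
  row 5: fits
  row 6: fits
  row 7: fits
  row 8: blocked -> lock at row 7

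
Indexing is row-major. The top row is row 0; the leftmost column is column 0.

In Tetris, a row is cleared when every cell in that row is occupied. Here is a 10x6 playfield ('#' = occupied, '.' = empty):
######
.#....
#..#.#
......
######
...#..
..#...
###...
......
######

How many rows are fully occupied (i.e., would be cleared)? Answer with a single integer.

Check each row:
  row 0: 0 empty cells -> FULL (clear)
  row 1: 5 empty cells -> not full
  row 2: 3 empty cells -> not full
  row 3: 6 empty cells -> not full
  row 4: 0 empty cells -> FULL (clear)
  row 5: 5 empty cells -> not full
  row 6: 5 empty cells -> not full
  row 7: 3 empty cells -> not full
  row 8: 6 empty cells -> not full
  row 9: 0 empty cells -> FULL (clear)
Total rows cleared: 3

Answer: 3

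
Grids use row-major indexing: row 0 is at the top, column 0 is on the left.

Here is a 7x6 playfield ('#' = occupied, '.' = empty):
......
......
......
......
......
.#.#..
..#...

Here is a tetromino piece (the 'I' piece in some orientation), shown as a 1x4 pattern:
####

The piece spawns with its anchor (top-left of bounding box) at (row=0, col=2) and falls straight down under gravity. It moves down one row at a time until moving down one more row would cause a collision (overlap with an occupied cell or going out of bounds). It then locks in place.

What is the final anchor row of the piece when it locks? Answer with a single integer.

Answer: 4

Derivation:
Spawn at (row=0, col=2). Try each row:
  row 0: fits
  row 1: fits
  row 2: fits
  row 3: fits
  row 4: fits
  row 5: blocked -> lock at row 4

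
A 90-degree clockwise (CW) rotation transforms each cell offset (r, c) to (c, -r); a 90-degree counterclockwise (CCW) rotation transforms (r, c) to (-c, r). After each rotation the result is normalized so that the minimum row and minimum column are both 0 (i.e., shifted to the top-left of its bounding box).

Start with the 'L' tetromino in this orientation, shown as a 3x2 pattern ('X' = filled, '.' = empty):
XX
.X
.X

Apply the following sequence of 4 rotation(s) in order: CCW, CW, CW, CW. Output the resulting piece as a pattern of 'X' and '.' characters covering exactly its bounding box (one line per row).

Answer: X.
X.
XX

Derivation:
Start:
XX
.X
.X
After rotation 1 (CCW):
XXX
X..
After rotation 2 (CW):
XX
.X
.X
After rotation 3 (CW):
..X
XXX
After rotation 4 (CW):
X.
X.
XX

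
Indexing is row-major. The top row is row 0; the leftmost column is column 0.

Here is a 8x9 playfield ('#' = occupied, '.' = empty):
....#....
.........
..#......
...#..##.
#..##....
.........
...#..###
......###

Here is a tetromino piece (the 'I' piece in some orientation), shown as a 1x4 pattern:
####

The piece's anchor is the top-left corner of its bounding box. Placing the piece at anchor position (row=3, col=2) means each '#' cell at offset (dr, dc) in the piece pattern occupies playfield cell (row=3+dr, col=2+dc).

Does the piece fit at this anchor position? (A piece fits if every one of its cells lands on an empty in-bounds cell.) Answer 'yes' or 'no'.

Answer: no

Derivation:
Check each piece cell at anchor (3, 2):
  offset (0,0) -> (3,2): empty -> OK
  offset (0,1) -> (3,3): occupied ('#') -> FAIL
  offset (0,2) -> (3,4): empty -> OK
  offset (0,3) -> (3,5): empty -> OK
All cells valid: no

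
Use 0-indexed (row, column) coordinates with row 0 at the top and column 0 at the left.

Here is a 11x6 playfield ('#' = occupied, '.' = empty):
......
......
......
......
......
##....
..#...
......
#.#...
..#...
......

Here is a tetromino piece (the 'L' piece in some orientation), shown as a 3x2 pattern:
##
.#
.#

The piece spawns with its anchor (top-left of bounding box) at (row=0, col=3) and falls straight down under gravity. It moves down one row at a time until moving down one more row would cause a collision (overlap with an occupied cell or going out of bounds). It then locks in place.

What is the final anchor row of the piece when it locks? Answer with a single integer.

Spawn at (row=0, col=3). Try each row:
  row 0: fits
  row 1: fits
  row 2: fits
  row 3: fits
  row 4: fits
  row 5: fits
  row 6: fits
  row 7: fits
  row 8: fits
  row 9: blocked -> lock at row 8

Answer: 8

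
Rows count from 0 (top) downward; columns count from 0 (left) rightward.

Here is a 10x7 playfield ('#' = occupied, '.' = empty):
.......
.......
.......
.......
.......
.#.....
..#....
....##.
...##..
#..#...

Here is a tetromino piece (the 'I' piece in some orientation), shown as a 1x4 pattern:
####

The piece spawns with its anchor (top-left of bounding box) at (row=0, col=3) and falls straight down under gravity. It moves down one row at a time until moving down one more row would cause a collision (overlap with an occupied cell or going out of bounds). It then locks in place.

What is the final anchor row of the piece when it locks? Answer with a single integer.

Spawn at (row=0, col=3). Try each row:
  row 0: fits
  row 1: fits
  row 2: fits
  row 3: fits
  row 4: fits
  row 5: fits
  row 6: fits
  row 7: blocked -> lock at row 6

Answer: 6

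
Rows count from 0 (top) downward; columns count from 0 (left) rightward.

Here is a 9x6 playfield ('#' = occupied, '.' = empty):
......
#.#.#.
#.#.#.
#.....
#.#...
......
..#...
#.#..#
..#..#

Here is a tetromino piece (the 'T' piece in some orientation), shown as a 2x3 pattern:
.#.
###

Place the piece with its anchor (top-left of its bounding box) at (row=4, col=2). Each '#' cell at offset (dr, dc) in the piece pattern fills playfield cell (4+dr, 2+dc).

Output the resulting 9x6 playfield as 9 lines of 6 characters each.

Answer: ......
#.#.#.
#.#.#.
#.....
#.##..
..###.
..#...
#.#..#
..#..#

Derivation:
Fill (4+0,2+1) = (4,3)
Fill (4+1,2+0) = (5,2)
Fill (4+1,2+1) = (5,3)
Fill (4+1,2+2) = (5,4)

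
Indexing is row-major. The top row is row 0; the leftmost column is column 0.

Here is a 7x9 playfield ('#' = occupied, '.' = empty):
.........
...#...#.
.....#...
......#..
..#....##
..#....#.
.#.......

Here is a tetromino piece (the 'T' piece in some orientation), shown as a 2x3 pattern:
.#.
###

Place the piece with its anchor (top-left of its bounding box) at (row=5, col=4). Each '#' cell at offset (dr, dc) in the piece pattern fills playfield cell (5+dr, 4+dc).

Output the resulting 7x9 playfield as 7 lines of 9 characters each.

Answer: .........
...#...#.
.....#...
......#..
..#....##
..#..#.#.
.#..###..

Derivation:
Fill (5+0,4+1) = (5,5)
Fill (5+1,4+0) = (6,4)
Fill (5+1,4+1) = (6,5)
Fill (5+1,4+2) = (6,6)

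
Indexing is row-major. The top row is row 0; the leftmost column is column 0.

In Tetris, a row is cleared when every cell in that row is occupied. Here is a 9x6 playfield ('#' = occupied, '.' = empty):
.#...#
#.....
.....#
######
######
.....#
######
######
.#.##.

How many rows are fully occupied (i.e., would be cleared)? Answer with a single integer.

Answer: 4

Derivation:
Check each row:
  row 0: 4 empty cells -> not full
  row 1: 5 empty cells -> not full
  row 2: 5 empty cells -> not full
  row 3: 0 empty cells -> FULL (clear)
  row 4: 0 empty cells -> FULL (clear)
  row 5: 5 empty cells -> not full
  row 6: 0 empty cells -> FULL (clear)
  row 7: 0 empty cells -> FULL (clear)
  row 8: 3 empty cells -> not full
Total rows cleared: 4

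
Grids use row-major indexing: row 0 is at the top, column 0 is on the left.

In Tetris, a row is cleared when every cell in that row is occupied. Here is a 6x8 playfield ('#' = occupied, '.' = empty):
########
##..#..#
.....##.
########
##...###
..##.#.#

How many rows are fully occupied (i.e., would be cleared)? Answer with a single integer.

Answer: 2

Derivation:
Check each row:
  row 0: 0 empty cells -> FULL (clear)
  row 1: 4 empty cells -> not full
  row 2: 6 empty cells -> not full
  row 3: 0 empty cells -> FULL (clear)
  row 4: 3 empty cells -> not full
  row 5: 4 empty cells -> not full
Total rows cleared: 2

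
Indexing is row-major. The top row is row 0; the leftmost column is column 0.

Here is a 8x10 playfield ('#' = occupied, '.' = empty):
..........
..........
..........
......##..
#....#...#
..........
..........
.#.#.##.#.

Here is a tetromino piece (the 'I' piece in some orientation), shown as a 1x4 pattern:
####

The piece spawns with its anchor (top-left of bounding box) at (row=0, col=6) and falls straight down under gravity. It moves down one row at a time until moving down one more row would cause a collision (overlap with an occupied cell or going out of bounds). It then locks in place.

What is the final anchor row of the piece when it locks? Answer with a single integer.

Spawn at (row=0, col=6). Try each row:
  row 0: fits
  row 1: fits
  row 2: fits
  row 3: blocked -> lock at row 2

Answer: 2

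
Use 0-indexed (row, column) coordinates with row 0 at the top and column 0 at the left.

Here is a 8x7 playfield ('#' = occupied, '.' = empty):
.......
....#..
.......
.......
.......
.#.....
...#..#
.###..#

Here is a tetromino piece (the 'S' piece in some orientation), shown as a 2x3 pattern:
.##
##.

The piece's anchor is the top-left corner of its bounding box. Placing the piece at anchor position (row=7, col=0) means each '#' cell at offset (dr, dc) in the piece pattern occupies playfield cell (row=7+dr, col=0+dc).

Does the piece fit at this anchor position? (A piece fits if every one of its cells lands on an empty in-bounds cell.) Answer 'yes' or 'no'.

Answer: no

Derivation:
Check each piece cell at anchor (7, 0):
  offset (0,1) -> (7,1): occupied ('#') -> FAIL
  offset (0,2) -> (7,2): occupied ('#') -> FAIL
  offset (1,0) -> (8,0): out of bounds -> FAIL
  offset (1,1) -> (8,1): out of bounds -> FAIL
All cells valid: no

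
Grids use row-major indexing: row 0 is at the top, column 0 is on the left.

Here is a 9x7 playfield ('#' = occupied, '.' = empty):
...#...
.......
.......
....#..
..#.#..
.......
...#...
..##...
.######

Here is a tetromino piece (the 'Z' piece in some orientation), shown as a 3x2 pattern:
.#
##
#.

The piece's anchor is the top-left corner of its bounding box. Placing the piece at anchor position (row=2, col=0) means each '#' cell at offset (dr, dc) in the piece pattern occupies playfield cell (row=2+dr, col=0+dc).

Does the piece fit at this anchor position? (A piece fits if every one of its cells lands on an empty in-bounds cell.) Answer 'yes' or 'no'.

Check each piece cell at anchor (2, 0):
  offset (0,1) -> (2,1): empty -> OK
  offset (1,0) -> (3,0): empty -> OK
  offset (1,1) -> (3,1): empty -> OK
  offset (2,0) -> (4,0): empty -> OK
All cells valid: yes

Answer: yes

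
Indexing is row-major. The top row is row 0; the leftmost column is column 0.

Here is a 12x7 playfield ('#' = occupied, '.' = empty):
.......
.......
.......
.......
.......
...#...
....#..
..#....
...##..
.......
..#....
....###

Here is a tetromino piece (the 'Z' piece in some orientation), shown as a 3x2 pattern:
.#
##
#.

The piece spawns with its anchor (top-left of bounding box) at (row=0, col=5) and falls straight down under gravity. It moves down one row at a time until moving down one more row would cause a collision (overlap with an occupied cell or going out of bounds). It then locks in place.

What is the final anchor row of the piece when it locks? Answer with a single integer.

Spawn at (row=0, col=5). Try each row:
  row 0: fits
  row 1: fits
  row 2: fits
  row 3: fits
  row 4: fits
  row 5: fits
  row 6: fits
  row 7: fits
  row 8: fits
  row 9: blocked -> lock at row 8

Answer: 8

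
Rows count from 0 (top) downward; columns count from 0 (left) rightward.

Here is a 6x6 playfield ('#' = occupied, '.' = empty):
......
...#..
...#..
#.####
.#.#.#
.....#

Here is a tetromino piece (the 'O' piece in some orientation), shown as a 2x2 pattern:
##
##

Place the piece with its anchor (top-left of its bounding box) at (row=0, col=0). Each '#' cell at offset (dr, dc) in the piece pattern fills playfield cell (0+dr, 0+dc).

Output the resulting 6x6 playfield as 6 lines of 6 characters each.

Fill (0+0,0+0) = (0,0)
Fill (0+0,0+1) = (0,1)
Fill (0+1,0+0) = (1,0)
Fill (0+1,0+1) = (1,1)

Answer: ##....
##.#..
...#..
#.####
.#.#.#
.....#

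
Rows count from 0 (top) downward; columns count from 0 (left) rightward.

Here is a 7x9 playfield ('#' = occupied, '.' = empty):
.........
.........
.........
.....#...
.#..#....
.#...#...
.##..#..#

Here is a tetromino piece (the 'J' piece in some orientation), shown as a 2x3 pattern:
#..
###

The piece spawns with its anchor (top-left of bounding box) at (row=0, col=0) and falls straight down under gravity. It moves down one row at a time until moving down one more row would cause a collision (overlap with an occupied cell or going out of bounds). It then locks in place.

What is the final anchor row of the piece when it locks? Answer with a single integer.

Answer: 2

Derivation:
Spawn at (row=0, col=0). Try each row:
  row 0: fits
  row 1: fits
  row 2: fits
  row 3: blocked -> lock at row 2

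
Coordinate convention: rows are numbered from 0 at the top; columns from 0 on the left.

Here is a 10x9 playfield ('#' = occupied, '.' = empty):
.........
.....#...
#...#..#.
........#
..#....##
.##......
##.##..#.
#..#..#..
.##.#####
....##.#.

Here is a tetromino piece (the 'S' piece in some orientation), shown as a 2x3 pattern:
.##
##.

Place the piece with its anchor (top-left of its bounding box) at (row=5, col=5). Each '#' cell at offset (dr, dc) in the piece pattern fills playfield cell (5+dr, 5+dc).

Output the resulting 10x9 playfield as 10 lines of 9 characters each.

Answer: .........
.....#...
#...#..#.
........#
..#....##
.##...##.
##.#####.
#..#..#..
.##.#####
....##.#.

Derivation:
Fill (5+0,5+1) = (5,6)
Fill (5+0,5+2) = (5,7)
Fill (5+1,5+0) = (6,5)
Fill (5+1,5+1) = (6,6)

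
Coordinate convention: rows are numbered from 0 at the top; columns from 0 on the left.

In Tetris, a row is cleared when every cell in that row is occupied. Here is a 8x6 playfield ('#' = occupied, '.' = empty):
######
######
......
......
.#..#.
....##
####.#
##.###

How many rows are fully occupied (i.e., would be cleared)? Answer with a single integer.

Answer: 2

Derivation:
Check each row:
  row 0: 0 empty cells -> FULL (clear)
  row 1: 0 empty cells -> FULL (clear)
  row 2: 6 empty cells -> not full
  row 3: 6 empty cells -> not full
  row 4: 4 empty cells -> not full
  row 5: 4 empty cells -> not full
  row 6: 1 empty cell -> not full
  row 7: 1 empty cell -> not full
Total rows cleared: 2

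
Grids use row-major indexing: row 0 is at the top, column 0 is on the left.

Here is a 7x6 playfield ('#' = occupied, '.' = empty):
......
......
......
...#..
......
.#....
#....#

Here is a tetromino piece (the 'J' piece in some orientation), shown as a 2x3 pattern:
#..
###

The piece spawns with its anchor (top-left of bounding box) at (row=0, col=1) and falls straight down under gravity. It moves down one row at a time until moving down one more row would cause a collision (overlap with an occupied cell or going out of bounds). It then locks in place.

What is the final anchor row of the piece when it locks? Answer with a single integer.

Answer: 1

Derivation:
Spawn at (row=0, col=1). Try each row:
  row 0: fits
  row 1: fits
  row 2: blocked -> lock at row 1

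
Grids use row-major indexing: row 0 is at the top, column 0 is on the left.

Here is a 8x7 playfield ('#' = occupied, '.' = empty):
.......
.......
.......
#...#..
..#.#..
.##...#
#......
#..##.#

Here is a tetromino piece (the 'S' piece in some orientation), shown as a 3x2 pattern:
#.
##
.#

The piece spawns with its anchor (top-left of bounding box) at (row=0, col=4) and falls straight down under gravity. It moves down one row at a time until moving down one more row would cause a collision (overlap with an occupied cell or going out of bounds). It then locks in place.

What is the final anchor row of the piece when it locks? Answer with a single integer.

Answer: 1

Derivation:
Spawn at (row=0, col=4). Try each row:
  row 0: fits
  row 1: fits
  row 2: blocked -> lock at row 1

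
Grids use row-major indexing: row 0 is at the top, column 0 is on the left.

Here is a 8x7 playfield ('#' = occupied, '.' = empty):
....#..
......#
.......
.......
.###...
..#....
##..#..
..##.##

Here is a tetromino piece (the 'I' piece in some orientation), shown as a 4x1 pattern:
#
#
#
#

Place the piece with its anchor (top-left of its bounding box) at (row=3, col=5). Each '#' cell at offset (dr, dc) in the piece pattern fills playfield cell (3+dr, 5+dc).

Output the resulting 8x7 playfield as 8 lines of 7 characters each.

Answer: ....#..
......#
.......
.....#.
.###.#.
..#..#.
##..##.
..##.##

Derivation:
Fill (3+0,5+0) = (3,5)
Fill (3+1,5+0) = (4,5)
Fill (3+2,5+0) = (5,5)
Fill (3+3,5+0) = (6,5)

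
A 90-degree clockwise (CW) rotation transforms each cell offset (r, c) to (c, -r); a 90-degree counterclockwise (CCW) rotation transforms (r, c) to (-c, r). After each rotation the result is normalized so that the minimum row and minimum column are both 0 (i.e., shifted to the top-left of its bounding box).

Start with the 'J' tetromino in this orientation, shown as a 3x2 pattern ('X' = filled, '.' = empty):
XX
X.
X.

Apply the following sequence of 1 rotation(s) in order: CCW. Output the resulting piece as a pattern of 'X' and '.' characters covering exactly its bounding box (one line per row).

Start:
XX
X.
X.
After rotation 1 (CCW):
X..
XXX

Answer: X..
XXX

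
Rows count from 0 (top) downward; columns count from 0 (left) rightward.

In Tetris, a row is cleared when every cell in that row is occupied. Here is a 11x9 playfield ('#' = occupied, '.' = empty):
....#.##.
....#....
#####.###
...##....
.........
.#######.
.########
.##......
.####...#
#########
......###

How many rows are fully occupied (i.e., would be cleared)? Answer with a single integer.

Check each row:
  row 0: 6 empty cells -> not full
  row 1: 8 empty cells -> not full
  row 2: 1 empty cell -> not full
  row 3: 7 empty cells -> not full
  row 4: 9 empty cells -> not full
  row 5: 2 empty cells -> not full
  row 6: 1 empty cell -> not full
  row 7: 7 empty cells -> not full
  row 8: 4 empty cells -> not full
  row 9: 0 empty cells -> FULL (clear)
  row 10: 6 empty cells -> not full
Total rows cleared: 1

Answer: 1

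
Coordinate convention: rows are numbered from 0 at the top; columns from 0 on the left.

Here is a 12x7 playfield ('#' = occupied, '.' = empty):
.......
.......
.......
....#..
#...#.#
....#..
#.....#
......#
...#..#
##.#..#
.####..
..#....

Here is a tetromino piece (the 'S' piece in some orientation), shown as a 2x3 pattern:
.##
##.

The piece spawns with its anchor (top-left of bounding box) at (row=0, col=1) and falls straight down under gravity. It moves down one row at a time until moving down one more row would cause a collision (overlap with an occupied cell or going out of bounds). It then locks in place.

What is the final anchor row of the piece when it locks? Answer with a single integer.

Spawn at (row=0, col=1). Try each row:
  row 0: fits
  row 1: fits
  row 2: fits
  row 3: fits
  row 4: fits
  row 5: fits
  row 6: fits
  row 7: fits
  row 8: blocked -> lock at row 7

Answer: 7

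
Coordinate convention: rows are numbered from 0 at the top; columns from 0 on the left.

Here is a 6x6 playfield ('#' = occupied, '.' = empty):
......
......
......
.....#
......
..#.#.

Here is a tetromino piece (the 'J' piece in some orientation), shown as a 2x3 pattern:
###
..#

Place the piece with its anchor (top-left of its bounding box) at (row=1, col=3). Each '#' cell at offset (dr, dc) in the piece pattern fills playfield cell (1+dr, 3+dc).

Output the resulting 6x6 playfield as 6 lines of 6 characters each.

Fill (1+0,3+0) = (1,3)
Fill (1+0,3+1) = (1,4)
Fill (1+0,3+2) = (1,5)
Fill (1+1,3+2) = (2,5)

Answer: ......
...###
.....#
.....#
......
..#.#.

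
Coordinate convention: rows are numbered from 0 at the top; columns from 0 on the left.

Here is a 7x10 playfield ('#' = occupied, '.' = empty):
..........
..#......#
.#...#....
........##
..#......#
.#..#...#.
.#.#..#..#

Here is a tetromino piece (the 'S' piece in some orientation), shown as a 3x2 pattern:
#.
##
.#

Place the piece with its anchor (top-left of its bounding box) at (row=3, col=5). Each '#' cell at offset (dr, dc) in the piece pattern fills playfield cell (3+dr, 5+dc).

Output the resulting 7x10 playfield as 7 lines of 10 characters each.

Answer: ..........
..#......#
.#...#....
.....#..##
..#..##..#
.#..#.#.#.
.#.#..#..#

Derivation:
Fill (3+0,5+0) = (3,5)
Fill (3+1,5+0) = (4,5)
Fill (3+1,5+1) = (4,6)
Fill (3+2,5+1) = (5,6)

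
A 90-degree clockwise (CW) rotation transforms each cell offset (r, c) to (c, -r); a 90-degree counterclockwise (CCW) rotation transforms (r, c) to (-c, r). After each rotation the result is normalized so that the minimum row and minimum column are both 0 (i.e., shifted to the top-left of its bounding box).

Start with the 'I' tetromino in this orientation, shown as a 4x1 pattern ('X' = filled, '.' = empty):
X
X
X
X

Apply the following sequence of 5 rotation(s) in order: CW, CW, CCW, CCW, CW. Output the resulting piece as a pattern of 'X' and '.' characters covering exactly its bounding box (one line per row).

Start:
X
X
X
X
After rotation 1 (CW):
XXXX
After rotation 2 (CW):
X
X
X
X
After rotation 3 (CCW):
XXXX
After rotation 4 (CCW):
X
X
X
X
After rotation 5 (CW):
XXXX

Answer: XXXX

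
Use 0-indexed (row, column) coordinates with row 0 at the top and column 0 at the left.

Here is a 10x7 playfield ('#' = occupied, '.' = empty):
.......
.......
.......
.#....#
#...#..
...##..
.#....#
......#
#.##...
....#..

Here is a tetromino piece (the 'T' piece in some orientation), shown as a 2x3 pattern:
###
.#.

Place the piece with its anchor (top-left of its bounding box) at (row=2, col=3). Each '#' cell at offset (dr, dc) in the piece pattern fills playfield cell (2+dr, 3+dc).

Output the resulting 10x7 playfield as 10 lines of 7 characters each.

Fill (2+0,3+0) = (2,3)
Fill (2+0,3+1) = (2,4)
Fill (2+0,3+2) = (2,5)
Fill (2+1,3+1) = (3,4)

Answer: .......
.......
...###.
.#..#.#
#...#..
...##..
.#....#
......#
#.##...
....#..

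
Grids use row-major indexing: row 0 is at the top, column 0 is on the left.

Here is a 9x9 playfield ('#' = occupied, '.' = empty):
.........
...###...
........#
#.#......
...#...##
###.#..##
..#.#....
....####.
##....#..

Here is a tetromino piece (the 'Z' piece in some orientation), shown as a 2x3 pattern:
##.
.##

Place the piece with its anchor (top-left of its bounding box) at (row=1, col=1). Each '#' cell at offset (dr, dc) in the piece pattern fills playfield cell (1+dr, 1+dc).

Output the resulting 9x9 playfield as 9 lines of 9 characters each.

Answer: .........
.#####...
..##....#
#.#......
...#...##
###.#..##
..#.#....
....####.
##....#..

Derivation:
Fill (1+0,1+0) = (1,1)
Fill (1+0,1+1) = (1,2)
Fill (1+1,1+1) = (2,2)
Fill (1+1,1+2) = (2,3)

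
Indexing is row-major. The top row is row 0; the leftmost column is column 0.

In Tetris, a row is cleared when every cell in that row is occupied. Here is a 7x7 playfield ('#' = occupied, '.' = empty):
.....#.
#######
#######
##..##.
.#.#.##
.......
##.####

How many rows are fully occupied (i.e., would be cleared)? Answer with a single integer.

Answer: 2

Derivation:
Check each row:
  row 0: 6 empty cells -> not full
  row 1: 0 empty cells -> FULL (clear)
  row 2: 0 empty cells -> FULL (clear)
  row 3: 3 empty cells -> not full
  row 4: 3 empty cells -> not full
  row 5: 7 empty cells -> not full
  row 6: 1 empty cell -> not full
Total rows cleared: 2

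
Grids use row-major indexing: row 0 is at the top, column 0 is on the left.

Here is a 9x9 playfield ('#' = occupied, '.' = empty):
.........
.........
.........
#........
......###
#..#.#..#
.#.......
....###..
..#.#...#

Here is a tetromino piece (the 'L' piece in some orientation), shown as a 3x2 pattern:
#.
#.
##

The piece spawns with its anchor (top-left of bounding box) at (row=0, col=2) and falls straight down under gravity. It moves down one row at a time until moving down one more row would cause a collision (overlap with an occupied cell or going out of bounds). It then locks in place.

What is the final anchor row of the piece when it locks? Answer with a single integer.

Answer: 2

Derivation:
Spawn at (row=0, col=2). Try each row:
  row 0: fits
  row 1: fits
  row 2: fits
  row 3: blocked -> lock at row 2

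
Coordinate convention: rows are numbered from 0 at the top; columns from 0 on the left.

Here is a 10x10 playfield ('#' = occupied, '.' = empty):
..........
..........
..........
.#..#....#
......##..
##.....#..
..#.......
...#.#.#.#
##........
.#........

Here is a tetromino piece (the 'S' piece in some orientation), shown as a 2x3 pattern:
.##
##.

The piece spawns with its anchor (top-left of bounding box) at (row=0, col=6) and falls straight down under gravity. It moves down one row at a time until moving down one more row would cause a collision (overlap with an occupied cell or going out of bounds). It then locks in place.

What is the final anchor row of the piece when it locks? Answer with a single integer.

Spawn at (row=0, col=6). Try each row:
  row 0: fits
  row 1: fits
  row 2: fits
  row 3: blocked -> lock at row 2

Answer: 2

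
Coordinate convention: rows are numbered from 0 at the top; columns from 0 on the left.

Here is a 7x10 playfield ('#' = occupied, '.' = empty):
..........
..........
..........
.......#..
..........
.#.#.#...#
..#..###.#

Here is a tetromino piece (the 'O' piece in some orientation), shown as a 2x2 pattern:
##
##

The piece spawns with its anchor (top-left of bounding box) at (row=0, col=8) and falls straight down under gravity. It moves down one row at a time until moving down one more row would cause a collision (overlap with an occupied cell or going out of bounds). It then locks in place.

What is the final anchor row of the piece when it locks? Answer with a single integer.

Spawn at (row=0, col=8). Try each row:
  row 0: fits
  row 1: fits
  row 2: fits
  row 3: fits
  row 4: blocked -> lock at row 3

Answer: 3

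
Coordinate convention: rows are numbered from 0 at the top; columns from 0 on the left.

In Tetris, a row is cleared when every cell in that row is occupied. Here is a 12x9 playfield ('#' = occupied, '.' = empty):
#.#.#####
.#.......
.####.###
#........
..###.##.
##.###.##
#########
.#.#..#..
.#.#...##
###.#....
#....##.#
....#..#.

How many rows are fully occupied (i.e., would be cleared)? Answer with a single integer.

Answer: 1

Derivation:
Check each row:
  row 0: 2 empty cells -> not full
  row 1: 8 empty cells -> not full
  row 2: 2 empty cells -> not full
  row 3: 8 empty cells -> not full
  row 4: 4 empty cells -> not full
  row 5: 2 empty cells -> not full
  row 6: 0 empty cells -> FULL (clear)
  row 7: 6 empty cells -> not full
  row 8: 5 empty cells -> not full
  row 9: 5 empty cells -> not full
  row 10: 5 empty cells -> not full
  row 11: 7 empty cells -> not full
Total rows cleared: 1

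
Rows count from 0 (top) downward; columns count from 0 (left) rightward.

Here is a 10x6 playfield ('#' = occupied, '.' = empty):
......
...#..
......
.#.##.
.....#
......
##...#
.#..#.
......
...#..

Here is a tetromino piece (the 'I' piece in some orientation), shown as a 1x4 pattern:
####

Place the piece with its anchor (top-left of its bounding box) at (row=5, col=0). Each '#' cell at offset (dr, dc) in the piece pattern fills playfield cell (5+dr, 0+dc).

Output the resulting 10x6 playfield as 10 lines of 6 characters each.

Fill (5+0,0+0) = (5,0)
Fill (5+0,0+1) = (5,1)
Fill (5+0,0+2) = (5,2)
Fill (5+0,0+3) = (5,3)

Answer: ......
...#..
......
.#.##.
.....#
####..
##...#
.#..#.
......
...#..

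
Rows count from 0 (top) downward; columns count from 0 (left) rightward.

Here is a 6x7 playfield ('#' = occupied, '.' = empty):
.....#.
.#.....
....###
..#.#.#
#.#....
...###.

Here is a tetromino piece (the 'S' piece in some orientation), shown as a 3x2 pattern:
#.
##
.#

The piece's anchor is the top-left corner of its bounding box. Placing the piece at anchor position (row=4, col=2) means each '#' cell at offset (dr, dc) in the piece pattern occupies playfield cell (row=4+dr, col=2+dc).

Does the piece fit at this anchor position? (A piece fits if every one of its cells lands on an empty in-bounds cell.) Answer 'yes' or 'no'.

Answer: no

Derivation:
Check each piece cell at anchor (4, 2):
  offset (0,0) -> (4,2): occupied ('#') -> FAIL
  offset (1,0) -> (5,2): empty -> OK
  offset (1,1) -> (5,3): occupied ('#') -> FAIL
  offset (2,1) -> (6,3): out of bounds -> FAIL
All cells valid: no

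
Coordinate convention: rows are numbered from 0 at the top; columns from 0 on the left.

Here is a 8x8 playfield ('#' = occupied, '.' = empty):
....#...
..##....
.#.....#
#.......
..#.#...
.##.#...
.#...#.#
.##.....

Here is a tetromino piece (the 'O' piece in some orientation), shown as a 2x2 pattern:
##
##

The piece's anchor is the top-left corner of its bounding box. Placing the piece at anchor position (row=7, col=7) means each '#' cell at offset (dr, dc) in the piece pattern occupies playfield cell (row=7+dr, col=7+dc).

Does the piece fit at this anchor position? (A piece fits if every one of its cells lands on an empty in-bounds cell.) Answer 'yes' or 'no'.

Answer: no

Derivation:
Check each piece cell at anchor (7, 7):
  offset (0,0) -> (7,7): empty -> OK
  offset (0,1) -> (7,8): out of bounds -> FAIL
  offset (1,0) -> (8,7): out of bounds -> FAIL
  offset (1,1) -> (8,8): out of bounds -> FAIL
All cells valid: no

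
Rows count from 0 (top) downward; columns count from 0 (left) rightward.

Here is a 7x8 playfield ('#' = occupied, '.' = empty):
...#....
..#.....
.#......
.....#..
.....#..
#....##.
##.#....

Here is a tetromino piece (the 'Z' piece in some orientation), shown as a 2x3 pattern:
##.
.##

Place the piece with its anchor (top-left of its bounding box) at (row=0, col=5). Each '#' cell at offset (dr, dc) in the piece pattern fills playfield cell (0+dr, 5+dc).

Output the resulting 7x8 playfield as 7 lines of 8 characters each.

Answer: ...#.##.
..#...##
.#......
.....#..
.....#..
#....##.
##.#....

Derivation:
Fill (0+0,5+0) = (0,5)
Fill (0+0,5+1) = (0,6)
Fill (0+1,5+1) = (1,6)
Fill (0+1,5+2) = (1,7)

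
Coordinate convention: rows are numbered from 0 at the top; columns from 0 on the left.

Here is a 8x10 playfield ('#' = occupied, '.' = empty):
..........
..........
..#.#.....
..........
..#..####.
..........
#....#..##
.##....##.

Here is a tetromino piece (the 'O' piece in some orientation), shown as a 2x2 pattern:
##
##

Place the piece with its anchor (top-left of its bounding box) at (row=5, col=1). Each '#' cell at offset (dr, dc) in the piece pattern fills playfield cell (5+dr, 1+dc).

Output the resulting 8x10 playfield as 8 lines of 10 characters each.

Fill (5+0,1+0) = (5,1)
Fill (5+0,1+1) = (5,2)
Fill (5+1,1+0) = (6,1)
Fill (5+1,1+1) = (6,2)

Answer: ..........
..........
..#.#.....
..........
..#..####.
.##.......
###..#..##
.##....##.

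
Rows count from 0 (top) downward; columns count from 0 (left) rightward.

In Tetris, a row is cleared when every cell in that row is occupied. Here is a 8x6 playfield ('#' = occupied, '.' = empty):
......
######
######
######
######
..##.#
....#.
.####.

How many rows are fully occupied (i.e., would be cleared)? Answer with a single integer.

Answer: 4

Derivation:
Check each row:
  row 0: 6 empty cells -> not full
  row 1: 0 empty cells -> FULL (clear)
  row 2: 0 empty cells -> FULL (clear)
  row 3: 0 empty cells -> FULL (clear)
  row 4: 0 empty cells -> FULL (clear)
  row 5: 3 empty cells -> not full
  row 6: 5 empty cells -> not full
  row 7: 2 empty cells -> not full
Total rows cleared: 4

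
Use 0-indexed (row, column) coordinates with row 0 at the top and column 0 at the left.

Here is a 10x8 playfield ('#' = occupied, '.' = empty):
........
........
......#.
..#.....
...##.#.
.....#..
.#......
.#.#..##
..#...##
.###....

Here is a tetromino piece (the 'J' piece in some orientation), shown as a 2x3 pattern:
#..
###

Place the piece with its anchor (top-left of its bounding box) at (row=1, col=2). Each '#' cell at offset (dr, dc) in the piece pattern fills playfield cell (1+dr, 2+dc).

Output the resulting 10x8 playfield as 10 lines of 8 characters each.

Fill (1+0,2+0) = (1,2)
Fill (1+1,2+0) = (2,2)
Fill (1+1,2+1) = (2,3)
Fill (1+1,2+2) = (2,4)

Answer: ........
..#.....
..###.#.
..#.....
...##.#.
.....#..
.#......
.#.#..##
..#...##
.###....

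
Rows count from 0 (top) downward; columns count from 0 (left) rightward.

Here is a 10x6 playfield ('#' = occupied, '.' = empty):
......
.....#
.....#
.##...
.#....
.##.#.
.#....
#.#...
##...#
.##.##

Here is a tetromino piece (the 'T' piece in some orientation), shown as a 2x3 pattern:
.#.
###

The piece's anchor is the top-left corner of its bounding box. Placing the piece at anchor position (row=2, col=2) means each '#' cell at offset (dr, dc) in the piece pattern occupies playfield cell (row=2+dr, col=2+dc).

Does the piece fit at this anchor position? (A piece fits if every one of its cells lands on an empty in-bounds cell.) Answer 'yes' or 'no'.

Check each piece cell at anchor (2, 2):
  offset (0,1) -> (2,3): empty -> OK
  offset (1,0) -> (3,2): occupied ('#') -> FAIL
  offset (1,1) -> (3,3): empty -> OK
  offset (1,2) -> (3,4): empty -> OK
All cells valid: no

Answer: no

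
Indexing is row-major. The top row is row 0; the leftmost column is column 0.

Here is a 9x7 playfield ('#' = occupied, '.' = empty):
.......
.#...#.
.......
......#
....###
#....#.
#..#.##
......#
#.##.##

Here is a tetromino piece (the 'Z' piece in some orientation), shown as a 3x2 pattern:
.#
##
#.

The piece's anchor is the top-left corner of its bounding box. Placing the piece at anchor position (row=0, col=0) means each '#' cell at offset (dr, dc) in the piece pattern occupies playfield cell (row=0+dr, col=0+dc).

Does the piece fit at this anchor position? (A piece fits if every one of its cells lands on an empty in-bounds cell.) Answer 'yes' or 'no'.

Check each piece cell at anchor (0, 0):
  offset (0,1) -> (0,1): empty -> OK
  offset (1,0) -> (1,0): empty -> OK
  offset (1,1) -> (1,1): occupied ('#') -> FAIL
  offset (2,0) -> (2,0): empty -> OK
All cells valid: no

Answer: no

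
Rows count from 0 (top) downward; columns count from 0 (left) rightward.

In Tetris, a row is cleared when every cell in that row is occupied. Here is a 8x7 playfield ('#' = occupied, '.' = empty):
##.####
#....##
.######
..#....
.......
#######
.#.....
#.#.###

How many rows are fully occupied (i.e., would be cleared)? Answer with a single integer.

Check each row:
  row 0: 1 empty cell -> not full
  row 1: 4 empty cells -> not full
  row 2: 1 empty cell -> not full
  row 3: 6 empty cells -> not full
  row 4: 7 empty cells -> not full
  row 5: 0 empty cells -> FULL (clear)
  row 6: 6 empty cells -> not full
  row 7: 2 empty cells -> not full
Total rows cleared: 1

Answer: 1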